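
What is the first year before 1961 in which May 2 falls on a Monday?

1960

From one year to the next, a fixed date's weekday advances by 1, or by 2 when a Feb 29 lies between the two dates.
1961: May 2 is Tuesday.
1960: Monday (−1)
May 2 falls on a Monday in 1960.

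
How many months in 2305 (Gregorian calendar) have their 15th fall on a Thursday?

1

Check the 15th of each month of 2305: Jan 15: Sun, Feb 15: Wed, Mar 15: Wed, Apr 15: Sat, May 15: Mon, Jun 15: Thu, Jul 15: Sat, Aug 15: Tue, Sep 15: Fri, Oct 15: Sun, Nov 15: Wed, Dec 15: Fri.
Thursday occurs in June — 1 month.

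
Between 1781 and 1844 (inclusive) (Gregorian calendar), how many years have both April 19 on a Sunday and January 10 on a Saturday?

Check each year's weekday for April 19 and January 10:
  1781: Thu/Wed  1782: Fri/Thu  1783: Sat/Fri  1784: Mon/Sat  1785: Tue/Mon  1786: Wed/Tue  1787: Thu/Wed  1788: Sat/Thu  1789: Sun/Sat ✓  1790: Mon/Sun  1791: Tue/Mon  1792: Thu/Tue  1793: Fri/Thu  1794: Sat/Fri  …(36 more)…  1831: Tue/Mon  1832: Thu/Tue  1833: Fri/Thu  1834: Sat/Fri  1835: Sun/Sat ✓  1836: Tue/Sun  1837: Wed/Tue  1838: Thu/Wed  1839: Fri/Thu  1840: Sun/Fri  1841: Mon/Sun  1842: Tue/Mon  1843: Wed/Tue  1844: Fri/Wed
Both conditions hold in: 1789, 1795, 1801, 1807, 1818, 1829, 1835 — 7.

7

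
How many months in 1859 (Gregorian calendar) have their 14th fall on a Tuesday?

Check the 14th of each month of 1859: Jan 14: Fri, Feb 14: Mon, Mar 14: Mon, Apr 14: Thu, May 14: Sat, Jun 14: Tue, Jul 14: Thu, Aug 14: Sun, Sep 14: Wed, Oct 14: Fri, Nov 14: Mon, Dec 14: Wed.
Tuesday occurs in June — 1 month.

1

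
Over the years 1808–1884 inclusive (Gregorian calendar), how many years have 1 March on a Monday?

11

Track 1 March's weekday year by year (advancing +1, or +2 across a Feb 29):
  1808: Tue  1809: Wed (+1)  1810: Thu (+1)  1811: Fri (+1)  1812: Sun (+2)
  1813: Mon (+1) ✓  1814: Tue (+1)  1815: Wed (+1)  1816: Fri (+2)  1817: Sat (+1)
  1818: Sun (+1)  1819: Mon (+1) ✓  1820: Wed (+2)  1821: Thu (+1)  … (49 more years) …
  1871: Wed (+1)  1872: Fri (+2)  1873: Sat (+1)  1874: Sun (+1)  1875: Mon (+1) ✓
  1876: Wed (+2)  1877: Thu (+1)  1878: Fri (+1)  1879: Sat (+1)  1880: Mon (+2) ✓
  1881: Tue (+1)  1882: Wed (+1)  1883: Thu (+1)  1884: Sat (+2)
Monday years: 1813, 1819, 1824, 1830, 1841, 1847, 1852, 1858, 1869, 1875, 1880 — 11 in total.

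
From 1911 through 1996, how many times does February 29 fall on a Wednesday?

Leap years in 1911–1996: 22 of them.
Feb 29 weekday advances by 5 (mod 7) from one leap year to the next four years later (or differs when a century non-leap intervenes).
Leap-day weekdays: 1912:Thu 1916:Tue 1920:Sun 1924:Fri 1928:Wed✓ 1932:Mon 1936:Sat 1940:Thu 1944:Tue 1948:Sun 1952:Fri 1956:Wed✓ 1960:Mon 1964:Sat 1968:Thu 1972:Tue 1976:Sun 1980:Fri 1984:Wed✓ 1988:Mon 1992:Sat 1996:Thu
Wednesday: 1928, 1956, 1984 → 3.

3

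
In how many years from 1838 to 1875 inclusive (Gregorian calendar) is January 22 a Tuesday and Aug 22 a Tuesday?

0

Check each year's weekday for January 22 and Aug 22:
  1838: Mon/Wed  1839: Tue/Thu  1840: Wed/Sat  1841: Fri/Sun  1842: Sat/Mon  1843: Sun/Tue  1844: Mon/Thu  1845: Wed/Fri  1846: Thu/Sat  1847: Fri/Sun  1848: Sat/Tue  1849: Mon/Wed  1850: Tue/Thu  1851: Wed/Fri  …(10 more)…  1862: Wed/Fri  1863: Thu/Sat  1864: Fri/Mon  1865: Sun/Tue  1866: Mon/Wed  1867: Tue/Thu  1868: Wed/Sat  1869: Fri/Sun  1870: Sat/Mon  1871: Sun/Tue  1872: Mon/Thu  1873: Wed/Fri  1874: Thu/Sat  1875: Fri/Sun
Both conditions hold in: no year — 0.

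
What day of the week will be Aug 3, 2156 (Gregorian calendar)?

January 1, 2156 is a Thursday.
August 3 is day 216 of the year, i.e. 215 days after Jan 1.
215 mod 7 = 5, so advance 5 weekdays from Thursday: Tuesday.

Tuesday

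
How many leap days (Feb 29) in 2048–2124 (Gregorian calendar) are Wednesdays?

Leap years in 2048–2124: 19 of them.
Feb 29 weekday advances by 5 (mod 7) from one leap year to the next four years later (or differs when a century non-leap intervenes).
Leap-day weekdays: 2048:Sat 2052:Thu 2056:Tue 2060:Sun 2064:Fri 2068:Wed✓ 2072:Mon 2076:Sat 2080:Thu 2084:Tue 2088:Sun 2092:Fri 2096:Wed✓ 2104:Fri 2108:Wed✓ 2112:Mon 2116:Sat 2120:Thu 2124:Tue
Wednesday: 2068, 2096, 2108 → 3.

3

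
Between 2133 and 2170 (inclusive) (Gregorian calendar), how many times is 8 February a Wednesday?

6

Track 8 February's weekday year by year (advancing +1, or +2 across a Feb 29):
  2133: Sun  2134: Mon (+1)  2135: Tue (+1)  2136: Wed (+1) ✓  2137: Fri (+2)
  2138: Sat (+1)  2139: Sun (+1)  2140: Mon (+1)  2141: Wed (+2) ✓  2142: Thu (+1)
  2143: Fri (+1)  2144: Sat (+1)  2145: Mon (+2)  2146: Tue (+1)  … (10 more years) …
  2157: Tue (+2)  2158: Wed (+1) ✓  2159: Thu (+1)  2160: Fri (+1)  2161: Sun (+2)
  2162: Mon (+1)  2163: Tue (+1)  2164: Wed (+1) ✓  2165: Fri (+2)  2166: Sat (+1)
  2167: Sun (+1)  2168: Mon (+1)  2169: Wed (+2) ✓  2170: Thu (+1)
Wednesday years: 2136, 2141, 2147, 2158, 2164, 2169 — 6 in total.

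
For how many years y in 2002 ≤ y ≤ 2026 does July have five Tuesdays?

11

July has 31 days; it has five Tuesdays when Tuesday falls among the first (month-length − 28) days — i.e. when July 1 is one of Tuesday/Monday/Sunday.
July 1 by year: 2002:Mon✓ 2003:Tue✓ 2004:Thu 2005:Fri 2006:Sat 2007:Sun✓ 2008:Tue✓ 2009:Wed 2010:Thu 2011:Fri 2012:Sun✓ 2013:Mon✓ 2014:Tue✓ 2015:Wed 2016:Fri 2017:Sat 2018:Sun✓ 2019:Mon✓ 2020:Wed 2021:Thu 2022:Fri 2023:Sat 2024:Mon✓ 2025:Tue✓ 2026:Wed
Years with five Tuesdays: 2002, 2003, 2007, 2008, 2012, 2013, 2014, 2018, 2019, 2024, 2025 → 11.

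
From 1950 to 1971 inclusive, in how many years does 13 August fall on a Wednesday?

3

Track 13 August's weekday year by year (advancing +1, or +2 across a Feb 29):
  1950: Sun  1951: Mon (+1)  1952: Wed (+2) ✓  1953: Thu (+1)  1954: Fri (+1)
  1955: Sat (+1)  1956: Mon (+2)  1957: Tue (+1)  1958: Wed (+1) ✓  1959: Thu (+1)
  1960: Sat (+2)  1961: Sun (+1)  1962: Mon (+1)  1963: Tue (+1)  1964: Thu (+2)
  1965: Fri (+1)  1966: Sat (+1)  1967: Sun (+1)  1968: Tue (+2)  1969: Wed (+1) ✓
  1970: Thu (+1)  1971: Fri (+1)
Wednesday years: 1952, 1958, 1969 — 3 in total.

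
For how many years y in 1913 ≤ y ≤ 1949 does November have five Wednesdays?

10

November has 30 days; it has five Wednesdays when Wednesday falls among the first (month-length − 28) days — i.e. when November 1 is one of Wednesday/Tuesday.
November 1 by year: 1913:Sat 1914:Sun 1915:Mon 1916:Wed✓ 1917:Thu 1918:Fri 1919:Sat 1920:Mon 1921:Tue✓ 1922:Wed✓ 1923:Thu 1924:Sat 1925:Sun 1926:Mon 1927:Tue✓ …(7 more)… 1935:Fri 1936:Sun 1937:Mon 1938:Tue✓ 1939:Wed✓ 1940:Fri 1941:Sat 1942:Sun 1943:Mon 1944:Wed✓ 1945:Thu 1946:Fri 1947:Sat 1948:Mon 1949:Tue✓
Years with five Wednesdays: 1916, 1921, 1922, 1927, 1932, 1933, 1938, 1939, 1944, 1949 → 10.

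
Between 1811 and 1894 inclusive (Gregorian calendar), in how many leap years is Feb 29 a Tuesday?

Leap years in 1811–1894: 21 of them.
Feb 29 weekday advances by 5 (mod 7) from one leap year to the next four years later (or differs when a century non-leap intervenes).
Leap-day weekdays: 1812:Sat 1816:Thu 1820:Tue✓ 1824:Sun 1828:Fri 1832:Wed 1836:Mon 1840:Sat 1844:Thu 1848:Tue✓ 1852:Sun 1856:Fri 1860:Wed 1864:Mon 1868:Sat 1872:Thu 1876:Tue✓ 1880:Sun 1884:Fri 1888:Wed 1892:Mon
Tuesday: 1820, 1848, 1876 → 3.

3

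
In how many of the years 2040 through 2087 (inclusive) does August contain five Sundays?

20

August has 31 days; it has five Sundays when Sunday falls among the first (month-length − 28) days — i.e. when August 1 is one of Sunday/Saturday/Friday.
August 1 by year: 2040:Wed 2041:Thu 2042:Fri✓ 2043:Sat✓ 2044:Mon 2045:Tue 2046:Wed 2047:Thu 2048:Sat✓ 2049:Sun✓ 2050:Mon 2051:Tue 2052:Thu 2053:Fri✓ 2054:Sat✓ …(18 more)… 2073:Tue 2074:Wed 2075:Thu 2076:Sat✓ 2077:Sun✓ 2078:Mon 2079:Tue 2080:Thu 2081:Fri✓ 2082:Sat✓ 2083:Sun✓ 2084:Tue 2085:Wed 2086:Thu 2087:Fri✓
Years with five Sundays: 2042, 2043, 2048, 2049, 2053, 2054, 2055, 2059, 2060, 2064, 2065, 2066, 2070, 2071, 2076, 2077, 2081, 2082, 2083, 2087 → 20.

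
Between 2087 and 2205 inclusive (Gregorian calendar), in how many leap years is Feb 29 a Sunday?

4

Leap years in 2087–2205: 28 of them.
Feb 29 weekday advances by 5 (mod 7) from one leap year to the next four years later (or differs when a century non-leap intervenes).
Leap-day weekdays: 2088:Sun✓ 2092:Fri 2096:Wed 2104:Fri 2108:Wed 2112:Mon 2116:Sat 2120:Thu 2124:Tue 2128:Sun✓ 2132:Fri 2136:Wed 2140:Mon 2144:Sat 2148:Thu 2152:Tue 2156:Sun✓ 2160:Fri 2164:Wed 2168:Mon 2172:Sat 2176:Thu 2180:Tue 2184:Sun✓ 2188:Fri 2192:Wed 2196:Mon 2204:Wed
Sunday: 2088, 2128, 2156, 2184 → 4.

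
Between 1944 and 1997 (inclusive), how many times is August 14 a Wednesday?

8

Track August 14's weekday year by year (advancing +1, or +2 across a Feb 29):
  1944: Mon  1945: Tue (+1)  1946: Wed (+1) ✓  1947: Thu (+1)  1948: Sat (+2)
  1949: Sun (+1)  1950: Mon (+1)  1951: Tue (+1)  1952: Thu (+2)  1953: Fri (+1)
  1954: Sat (+1)  1955: Sun (+1)  1956: Tue (+2)  1957: Wed (+1) ✓  … (26 more years) …
  1984: Tue (+2)  1985: Wed (+1) ✓  1986: Thu (+1)  1987: Fri (+1)  1988: Sun (+2)
  1989: Mon (+1)  1990: Tue (+1)  1991: Wed (+1) ✓  1992: Fri (+2)  1993: Sat (+1)
  1994: Sun (+1)  1995: Mon (+1)  1996: Wed (+2) ✓  1997: Thu (+1)
Wednesday years: 1946, 1957, 1963, 1968, 1974, 1985, 1991, 1996 — 8 in total.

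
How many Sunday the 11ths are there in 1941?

Check the 11th of each month of 1941: Jan 11: Sat, Feb 11: Tue, Mar 11: Tue, Apr 11: Fri, May 11: Sun, Jun 11: Wed, Jul 11: Fri, Aug 11: Mon, Sep 11: Thu, Oct 11: Sat, Nov 11: Tue, Dec 11: Thu.
Sunday occurs in May — 1 month.

1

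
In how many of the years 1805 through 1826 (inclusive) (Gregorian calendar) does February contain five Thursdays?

February has 28 days (29 in leap years); it has five Thursdays when Thursday falls among the first (month-length − 28) days — i.e. when February 1 is Thursday in a leap year (never in a common year).
February 1 by year: 1805:Fri 1806:Sat 1807:Sun 1808:Mon 1809:Wed 1810:Thu 1811:Fri 1812:Sat 1813:Mon 1814:Tue 1815:Wed 1816:Thu✓ 1817:Sat 1818:Sun 1819:Mon 1820:Tue 1821:Thu 1822:Fri 1823:Sat 1824:Sun 1825:Tue 1826:Wed
Years with five Thursdays: 1816 → 1.

1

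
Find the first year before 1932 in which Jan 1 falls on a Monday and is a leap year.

1912

Jan 1 advances by 2 weekdays after a leap year and by 1 after a common year.
1932: Jan 1 is Friday (leap).
1931: Thursday
1930: Wednesday
1929: Tuesday
1928: Sunday (leap)
1927: Saturday
1926: Friday
1925: Thursday
1924: Tuesday (leap)
1923: Monday
1922: Sunday
1921: Saturday
1920: Thursday (leap)
1919: Wednesday
1918: Tuesday
1917: Monday
1916: Saturday (leap)
1915: Friday
1914: Thursday
1913: Wednesday
1912: Monday (leap)
1912 begins on a Monday and is a leap year.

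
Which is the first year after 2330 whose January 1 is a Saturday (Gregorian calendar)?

2338

Jan 1 advances by 2 weekdays after a leap year and by 1 after a common year.
2330: Jan 1 is Wednesday.
2331: Thursday
2332: Friday (leap)
2333: Sunday
2334: Monday
2335: Tuesday
2336: Wednesday (leap)
2337: Friday
2338: Saturday
2338 begins on a Saturday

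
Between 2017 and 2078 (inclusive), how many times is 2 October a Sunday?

Track 2 October's weekday year by year (advancing +1, or +2 across a Feb 29):
  2017: Mon  2018: Tue (+1)  2019: Wed (+1)  2020: Fri (+2)  2021: Sat (+1)
  2022: Sun (+1) ✓  2023: Mon (+1)  2024: Wed (+2)  2025: Thu (+1)  2026: Fri (+1)
  2027: Sat (+1)  2028: Mon (+2)  2029: Tue (+1)  2030: Wed (+1)  … (34 more years) …
  2065: Fri (+1)  2066: Sat (+1)  2067: Sun (+1) ✓  2068: Tue (+2)  2069: Wed (+1)
  2070: Thu (+1)  2071: Fri (+1)  2072: Sun (+2) ✓  2073: Mon (+1)  2074: Tue (+1)
  2075: Wed (+1)  2076: Fri (+2)  2077: Sat (+1)  2078: Sun (+1) ✓
Sunday years: 2022, 2033, 2039, 2044, 2050, 2061, 2067, 2072, 2078 — 9 in total.

9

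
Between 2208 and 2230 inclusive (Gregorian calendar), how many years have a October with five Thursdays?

9

October has 31 days; it has five Thursdays when Thursday falls among the first (month-length − 28) days — i.e. when October 1 is one of Thursday/Wednesday/Tuesday.
October 1 by year: 2208:Sat 2209:Sun 2210:Mon 2211:Tue✓ 2212:Thu✓ 2213:Fri 2214:Sat 2215:Sun 2216:Tue✓ 2217:Wed✓ 2218:Thu✓ 2219:Fri 2220:Sun 2221:Mon 2222:Tue✓ 2223:Wed✓ 2224:Fri 2225:Sat 2226:Sun 2227:Mon 2228:Wed✓ 2229:Thu✓ 2230:Fri
Years with five Thursdays: 2211, 2212, 2216, 2217, 2218, 2222, 2223, 2228, 2229 → 9.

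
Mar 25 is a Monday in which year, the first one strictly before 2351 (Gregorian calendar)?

From one year to the next, a fixed date's weekday advances by 1, or by 2 when a Feb 29 lies between the two dates.
2351: March 25 is Sunday.
2350: Saturday (−1)
2349: Friday (−1)
2348: Thursday (−1)
2347: Tuesday (−2)
2346: Monday (−1)
Mar 25 falls on a Monday in 2346.

2346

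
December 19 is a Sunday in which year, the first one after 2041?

2049

From one year to the next, a fixed date's weekday advances by 1, or by 2 when a Feb 29 lies between the two dates.
2041: December 19 is Thursday.
2042: Friday (+1)
2043: Saturday (+1)
2044: Monday (+2)
2045: Tuesday (+1)
2046: Wednesday (+1)
2047: Thursday (+1)
2048: Saturday (+2)
2049: Sunday (+1)
December 19 falls on a Sunday in 2049.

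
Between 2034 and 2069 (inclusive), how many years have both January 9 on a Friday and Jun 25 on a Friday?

1

Check each year's weekday for January 9 and Jun 25:
  2034: Mon/Sun  2035: Tue/Mon  2036: Wed/Wed  2037: Fri/Thu  2038: Sat/Fri  2039: Sun/Sat  2040: Mon/Mon  2041: Wed/Tue  2042: Thu/Wed  2043: Fri/Thu  2044: Sat/Sat  2045: Mon/Sun  2046: Tue/Mon  2047: Wed/Tue  …(8 more)…  2056: Sun/Sun  2057: Tue/Mon  2058: Wed/Tue  2059: Thu/Wed  2060: Fri/Fri ✓  2061: Sun/Sat  2062: Mon/Sun  2063: Tue/Mon  2064: Wed/Wed  2065: Fri/Thu  2066: Sat/Fri  2067: Sun/Sat  2068: Mon/Mon  2069: Wed/Tue
Both conditions hold in: 2060 — 1.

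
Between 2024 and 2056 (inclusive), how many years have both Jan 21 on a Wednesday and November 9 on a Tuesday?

Check each year's weekday for Jan 21 and November 9:
  2024: Sun/Sat  2025: Tue/Sun  2026: Wed/Mon  2027: Thu/Tue  2028: Fri/Thu  2029: Sun/Fri  2030: Mon/Sat  2031: Tue/Sun  2032: Wed/Tue ✓  2033: Fri/Wed  2034: Sat/Thu  2035: Sun/Fri  2036: Mon/Sun  2037: Wed/Mon  …(5 more)…  2043: Wed/Mon  2044: Thu/Wed  2045: Sat/Thu  2046: Sun/Fri  2047: Mon/Sat  2048: Tue/Mon  2049: Thu/Tue  2050: Fri/Wed  2051: Sat/Thu  2052: Sun/Sat  2053: Tue/Sun  2054: Wed/Mon  2055: Thu/Tue  2056: Fri/Thu
Both conditions hold in: 2032 — 1.

1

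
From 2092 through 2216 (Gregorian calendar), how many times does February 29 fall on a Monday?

5

Leap years in 2092–2216: 30 of them.
Feb 29 weekday advances by 5 (mod 7) from one leap year to the next four years later (or differs when a century non-leap intervenes).
Leap-day weekdays: 2092:Fri 2096:Wed 2104:Fri 2108:Wed 2112:Mon✓ 2116:Sat 2120:Thu 2124:Tue 2128:Sun 2132:Fri 2136:Wed 2140:Mon✓ 2144:Sat …(4 more)… 2164:Wed 2168:Mon✓ 2172:Sat 2176:Thu 2180:Tue 2184:Sun 2188:Fri 2192:Wed 2196:Mon✓ 2204:Wed 2208:Mon✓ 2212:Sat 2216:Thu
Monday: 2112, 2140, 2168, 2196, 2208 → 5.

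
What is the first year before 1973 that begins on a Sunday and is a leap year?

1956

Jan 1 advances by 2 weekdays after a leap year and by 1 after a common year.
1973: Jan 1 is Monday.
1972: Saturday (leap)
1971: Friday
1970: Thursday
1969: Wednesday
1968: Monday (leap)
1967: Sunday
1966: Saturday
1965: Friday
1964: Wednesday (leap)
1963: Tuesday
1962: Monday
1961: Sunday
1960: Friday (leap)
1959: Thursday
1958: Wednesday
1957: Tuesday
1956: Sunday (leap)
1956 begins on a Sunday and is a leap year.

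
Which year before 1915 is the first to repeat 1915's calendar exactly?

1909

Two years share a calendar iff Jan 1 falls on the same weekday and both are leap or both are common. 1915: Jan 1 is Friday, common year.
1914: Jan 1 Thursday, common
1913: Jan 1 Wednesday, common
1912: Jan 1 Monday, leap
1911: Jan 1 Sunday, common
1910: Jan 1 Saturday, common
1909: Jan 1 Friday, common
1909 matches on both conditions.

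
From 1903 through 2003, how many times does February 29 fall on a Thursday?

4

Leap years in 1903–2003: 25 of them.
Feb 29 weekday advances by 5 (mod 7) from one leap year to the next four years later (or differs when a century non-leap intervenes).
Leap-day weekdays: 1904:Mon 1908:Sat 1912:Thu✓ 1916:Tue 1920:Sun 1924:Fri 1928:Wed 1932:Mon 1936:Sat 1940:Thu✓ 1944:Tue 1948:Sun 1952:Fri 1956:Wed 1960:Mon 1964:Sat 1968:Thu✓ 1972:Tue 1976:Sun 1980:Fri 1984:Wed 1988:Mon 1992:Sat 1996:Thu✓ 2000:Tue
Thursday: 1912, 1940, 1968, 1996 → 4.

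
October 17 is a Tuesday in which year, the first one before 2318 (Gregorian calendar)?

2316

From one year to the next, a fixed date's weekday advances by 1, or by 2 when a Feb 29 lies between the two dates.
2318: October 17 is Thursday.
2317: Wednesday (−1)
2316: Tuesday (−1)
October 17 falls on a Tuesday in 2316.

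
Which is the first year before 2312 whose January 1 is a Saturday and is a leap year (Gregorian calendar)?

Jan 1 advances by 2 weekdays after a leap year and by 1 after a common year.
2312: Jan 1 is Monday (leap).
2311: Sunday
2310: Saturday
2309: Friday
2308: Wednesday (leap)
2307: Tuesday
2306: Monday
2305: Sunday
2304: Friday (leap)
2303: Thursday
2302: Wednesday
2301: Tuesday
2300: Monday
2299: Sunday
2298: Saturday
2297: Friday
2296: Wednesday (leap)
2295: Tuesday
2294: Monday
2293: Sunday
2292: Friday (leap)
2291: Thursday
2290: Wednesday
2289: Tuesday
2288: Sunday (leap)
2287: Saturday
2286: Friday
2285: Thursday
2284: Tuesday (leap)
2283: Monday
2282: Sunday
2281: Saturday
2280: Thursday (leap)
2279: Wednesday
2278: Tuesday
2277: Monday
2276: Saturday (leap)
2276 begins on a Saturday and is a leap year.

2276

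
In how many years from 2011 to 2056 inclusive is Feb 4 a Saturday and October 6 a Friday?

Check each year's weekday for Feb 4 and October 6:
  2011: Fri/Thu  2012: Sat/Sat  2013: Mon/Sun  2014: Tue/Mon  2015: Wed/Tue  2016: Thu/Thu  2017: Sat/Fri ✓  2018: Sun/Sat  2019: Mon/Sun  2020: Tue/Tue  2021: Thu/Wed  2022: Fri/Thu  2023: Sat/Fri ✓  2024: Sun/Sun  …(18 more)…  2043: Wed/Tue  2044: Thu/Thu  2045: Sat/Fri ✓  2046: Sun/Sat  2047: Mon/Sun  2048: Tue/Tue  2049: Thu/Wed  2050: Fri/Thu  2051: Sat/Fri ✓  2052: Sun/Sun  2053: Tue/Mon  2054: Wed/Tue  2055: Thu/Wed  2056: Fri/Fri
Both conditions hold in: 2017, 2023, 2034, 2045, 2051 — 5.

5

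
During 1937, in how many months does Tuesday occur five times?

A month of length L has five Tuesdays iff its first Tuesday is on day ≤ L−28 (so day 1–3 in a 31-day month, 1–2 in a 30-day month, day 1 in a leap February).
Checking each month of 1937: Jan starts Fri (31d); Feb starts Mon (28d); Mar starts Mon (31d) ✓; Apr starts Thu (30d); May starts Sat (31d); Jun starts Tue (30d) ✓; Jul starts Thu (31d); Aug starts Sun (31d) ✓; Sep starts Wed (30d); Oct starts Fri (31d); Nov starts Mon (30d) ✓; Dec starts Wed (31d).
Five-Tuesday months: March, June, August, November → 4.

4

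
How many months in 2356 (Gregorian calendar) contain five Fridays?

A month of length L has five Fridays iff its first Friday is on day ≤ L−28 (so day 1–3 in a 31-day month, 1–2 in a 30-day month, day 1 in a leap February).
Checking each month of 2356: Jan starts Sun (31d); Feb starts Wed (29d); Mar starts Thu (31d) ✓; Apr starts Sun (30d); May starts Tue (31d); Jun starts Fri (30d) ✓; Jul starts Sun (31d); Aug starts Wed (31d) ✓; Sep starts Sat (30d); Oct starts Mon (31d); Nov starts Thu (30d) ✓; Dec starts Sat (31d).
Five-Friday months: March, June, August, November → 4.

4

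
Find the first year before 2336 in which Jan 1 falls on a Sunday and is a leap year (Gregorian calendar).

2328

Jan 1 advances by 2 weekdays after a leap year and by 1 after a common year.
2336: Jan 1 is Wednesday (leap).
2335: Tuesday
2334: Monday
2333: Sunday
2332: Friday (leap)
2331: Thursday
2330: Wednesday
2329: Tuesday
2328: Sunday (leap)
2328 begins on a Sunday and is a leap year.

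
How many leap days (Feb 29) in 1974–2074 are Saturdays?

Leap years in 1974–2074: 25 of them.
Feb 29 weekday advances by 5 (mod 7) from one leap year to the next four years later (or differs when a century non-leap intervenes).
Leap-day weekdays: 1976:Sun 1980:Fri 1984:Wed 1988:Mon 1992:Sat✓ 1996:Thu 2000:Tue 2004:Sun 2008:Fri 2012:Wed 2016:Mon 2020:Sat✓ 2024:Thu 2028:Tue 2032:Sun 2036:Fri 2040:Wed 2044:Mon 2048:Sat✓ 2052:Thu 2056:Tue 2060:Sun 2064:Fri 2068:Wed 2072:Mon
Saturday: 1992, 2020, 2048 → 3.

3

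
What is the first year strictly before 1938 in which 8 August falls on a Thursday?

1935

From one year to the next, a fixed date's weekday advances by 1, or by 2 when a Feb 29 lies between the two dates.
1938: August 8 is Monday.
1937: Sunday (−1)
1936: Saturday (−1)
1935: Thursday (−2)
8 August falls on a Thursday in 1935.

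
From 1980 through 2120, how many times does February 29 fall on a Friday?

6

Leap years in 1980–2120: 35 of them.
Feb 29 weekday advances by 5 (mod 7) from one leap year to the next four years later (or differs when a century non-leap intervenes).
Leap-day weekdays: 1980:Fri✓ 1984:Wed 1988:Mon 1992:Sat 1996:Thu 2000:Tue 2004:Sun 2008:Fri✓ 2012:Wed 2016:Mon 2020:Sat 2024:Thu 2028:Tue …(9 more)… 2068:Wed 2072:Mon 2076:Sat 2080:Thu 2084:Tue 2088:Sun 2092:Fri✓ 2096:Wed 2104:Fri✓ 2108:Wed 2112:Mon 2116:Sat 2120:Thu
Friday: 1980, 2008, 2036, 2064, 2092, 2104 → 6.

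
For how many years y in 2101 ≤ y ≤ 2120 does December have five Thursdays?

9

December has 31 days; it has five Thursdays when Thursday falls among the first (month-length − 28) days — i.e. when December 1 is one of Thursday/Wednesday/Tuesday.
December 1 by year: 2101:Thu✓ 2102:Fri 2103:Sat 2104:Mon 2105:Tue✓ 2106:Wed✓ 2107:Thu✓ 2108:Sat 2109:Sun 2110:Mon 2111:Tue✓ 2112:Thu✓ 2113:Fri 2114:Sat 2115:Sun 2116:Tue✓ 2117:Wed✓ 2118:Thu✓ 2119:Fri 2120:Sun
Years with five Thursdays: 2101, 2105, 2106, 2107, 2111, 2112, 2116, 2117, 2118 → 9.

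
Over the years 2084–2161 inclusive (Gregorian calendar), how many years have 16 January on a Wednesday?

12

Track 16 January's weekday year by year (advancing +1, or +2 across a Feb 29):
  2084: Sun  2085: Tue (+2)  2086: Wed (+1) ✓  2087: Thu (+1)  2088: Fri (+1)
  2089: Sun (+2)  2090: Mon (+1)  2091: Tue (+1)  2092: Wed (+1) ✓  2093: Fri (+2)
  2094: Sat (+1)  2095: Sun (+1)  2096: Mon (+1)  2097: Wed (+2) ✓  … (50 more years) …
  2148: Tue (+1)  2149: Thu (+2)  2150: Fri (+1)  2151: Sat (+1)  2152: Sun (+1)
  2153: Tue (+2)  2154: Wed (+1) ✓  2155: Thu (+1)  2156: Fri (+1)  2157: Sun (+2)
  2158: Mon (+1)  2159: Tue (+1)  2160: Wed (+1) ✓  2161: Fri (+2)
Wednesday years: 2086, 2092, 2097, 2104, 2109, 2115, 2126, 2132, 2137, 2143, 2154, 2160 — 12 in total.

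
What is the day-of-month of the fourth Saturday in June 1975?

June 1, 1975 is a Sunday, so the first Saturday is the 7th.
The fourth Saturday is 7 + 21 = 28.

28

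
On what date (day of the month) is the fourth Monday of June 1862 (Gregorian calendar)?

June 1, 1862 is a Sunday, so the first Monday is the 2nd.
The fourth Monday is 2 + 21 = 23.

23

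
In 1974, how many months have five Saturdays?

A month of length L has five Saturdays iff its first Saturday is on day ≤ L−28 (so day 1–3 in a 31-day month, 1–2 in a 30-day month, day 1 in a leap February).
Checking each month of 1974: Jan starts Tue (31d); Feb starts Fri (28d); Mar starts Fri (31d) ✓; Apr starts Mon (30d); May starts Wed (31d); Jun starts Sat (30d) ✓; Jul starts Mon (31d); Aug starts Thu (31d) ✓; Sep starts Sun (30d); Oct starts Tue (31d); Nov starts Fri (30d) ✓; Dec starts Sun (31d).
Five-Saturday months: March, June, August, November → 4.

4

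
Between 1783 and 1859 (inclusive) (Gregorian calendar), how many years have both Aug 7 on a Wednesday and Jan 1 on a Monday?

Check each year's weekday for Aug 7 and Jan 1:
  1783: Thu/Wed  1784: Sat/Thu  1785: Sun/Sat  1786: Mon/Sun  1787: Tue/Mon  1788: Thu/Tue  1789: Fri/Thu  1790: Sat/Fri  1791: Sun/Sat  1792: Tue/Sun  1793: Wed/Tue  1794: Thu/Wed  1795: Fri/Thu  1796: Sun/Fri  …(49 more)…  1846: Fri/Thu  1847: Sat/Fri  1848: Mon/Sat  1849: Tue/Mon  1850: Wed/Tue  1851: Thu/Wed  1852: Sat/Thu  1853: Sun/Sat  1854: Mon/Sun  1855: Tue/Mon  1856: Thu/Tue  1857: Fri/Thu  1858: Sat/Fri  1859: Sun/Sat
Both conditions hold in: 1816, 1844 — 2.

2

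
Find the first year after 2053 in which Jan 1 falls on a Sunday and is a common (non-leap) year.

Jan 1 advances by 2 weekdays after a leap year and by 1 after a common year.
2053: Jan 1 is Wednesday.
2054: Thursday
2055: Friday
2056: Saturday (leap)
2057: Monday
2058: Tuesday
2059: Wednesday
2060: Thursday (leap)
2061: Saturday
2062: Sunday
2062 begins on a Sunday and is a common year.

2062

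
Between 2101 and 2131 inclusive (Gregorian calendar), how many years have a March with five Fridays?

14

March has 31 days; it has five Fridays when Friday falls among the first (month-length − 28) days — i.e. when March 1 is one of Friday/Thursday/Wednesday.
March 1 by year: 2101:Tue 2102:Wed✓ 2103:Thu✓ 2104:Sat 2105:Sun 2106:Mon 2107:Tue 2108:Thu✓ 2109:Fri✓ 2110:Sat 2111:Sun 2112:Tue 2113:Wed✓ 2114:Thu✓ 2115:Fri✓ 2116:Sun 2117:Mon 2118:Tue 2119:Wed✓ 2120:Fri✓ 2121:Sat 2122:Sun 2123:Mon 2124:Wed✓ 2125:Thu✓ 2126:Fri✓ 2127:Sat 2128:Mon 2129:Tue 2130:Wed✓ 2131:Thu✓
Years with five Fridays: 2102, 2103, 2108, 2109, 2113, 2114, 2115, 2119, 2120, 2124, 2125, 2126, 2130, 2131 → 14.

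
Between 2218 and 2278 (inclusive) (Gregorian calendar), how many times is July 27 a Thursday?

9

Track July 27's weekday year by year (advancing +1, or +2 across a Feb 29):
  2218: Mon  2219: Tue (+1)  2220: Thu (+2) ✓  2221: Fri (+1)  2222: Sat (+1)
  2223: Sun (+1)  2224: Tue (+2)  2225: Wed (+1)  2226: Thu (+1) ✓  2227: Fri (+1)
  2228: Sun (+2)  2229: Mon (+1)  2230: Tue (+1)  2231: Wed (+1)  … (33 more years) …
  2265: Thu (+1) ✓  2266: Fri (+1)  2267: Sat (+1)  2268: Mon (+2)  2269: Tue (+1)
  2270: Wed (+1)  2271: Thu (+1) ✓  2272: Sat (+2)  2273: Sun (+1)  2274: Mon (+1)
  2275: Tue (+1)  2276: Thu (+2) ✓  2277: Fri (+1)  2278: Sat (+1)
Thursday years: 2220, 2226, 2237, 2243, 2248, 2254, 2265, 2271, 2276 — 9 in total.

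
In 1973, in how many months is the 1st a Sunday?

2

Check the 1st of each month of 1973: Jan 1: Mon, Feb 1: Thu, Mar 1: Thu, Apr 1: Sun, May 1: Tue, Jun 1: Fri, Jul 1: Sun, Aug 1: Wed, Sep 1: Sat, Oct 1: Mon, Nov 1: Thu, Dec 1: Sat.
Sunday occurs in April, July — 2 months.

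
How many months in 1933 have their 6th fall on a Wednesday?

2

Check the 6th of each month of 1933: Jan 6: Fri, Feb 6: Mon, Mar 6: Mon, Apr 6: Thu, May 6: Sat, Jun 6: Tue, Jul 6: Thu, Aug 6: Sun, Sep 6: Wed, Oct 6: Fri, Nov 6: Mon, Dec 6: Wed.
Wednesday occurs in September, December — 2 months.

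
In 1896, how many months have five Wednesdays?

A month of length L has five Wednesdays iff its first Wednesday is on day ≤ L−28 (so day 1–3 in a 31-day month, 1–2 in a 30-day month, day 1 in a leap February).
Checking each month of 1896: Jan starts Wed (31d) ✓; Feb starts Sat (29d); Mar starts Sun (31d); Apr starts Wed (30d) ✓; May starts Fri (31d); Jun starts Mon (30d); Jul starts Wed (31d) ✓; Aug starts Sat (31d); Sep starts Tue (30d) ✓; Oct starts Thu (31d); Nov starts Sun (30d); Dec starts Tue (31d) ✓.
Five-Wednesday months: January, April, July, September, December → 5.

5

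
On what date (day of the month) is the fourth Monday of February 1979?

26

February 1, 1979 is a Thursday, so the first Monday is the 5th.
The fourth Monday is 5 + 21 = 26.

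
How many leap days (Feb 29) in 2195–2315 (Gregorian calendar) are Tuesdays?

Leap years in 2195–2315: 28 of them.
Feb 29 weekday advances by 5 (mod 7) from one leap year to the next four years later (or differs when a century non-leap intervenes).
Leap-day weekdays: 2196:Mon 2204:Wed 2208:Mon 2212:Sat 2216:Thu 2220:Tue✓ 2224:Sun 2228:Fri 2232:Wed 2236:Mon 2240:Sat 2244:Thu 2248:Tue✓ 2252:Sun 2256:Fri 2260:Wed 2264:Mon 2268:Sat 2272:Thu 2276:Tue✓ 2280:Sun 2284:Fri 2288:Wed 2292:Mon 2296:Sat 2304:Mon 2308:Sat 2312:Thu
Tuesday: 2220, 2248, 2276 → 3.

3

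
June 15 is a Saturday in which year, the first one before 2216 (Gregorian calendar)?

From one year to the next, a fixed date's weekday advances by 1, or by 2 when a Feb 29 lies between the two dates.
2216: June 15 is Saturday.
2215: Thursday (−2)
2214: Wednesday (−1)
2213: Tuesday (−1)
2212: Monday (−1)
2211: Saturday (−2)
June 15 falls on a Saturday in 2211.

2211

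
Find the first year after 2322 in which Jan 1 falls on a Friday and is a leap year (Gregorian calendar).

Jan 1 advances by 2 weekdays after a leap year and by 1 after a common year.
2322: Jan 1 is Sunday.
2323: Monday
2324: Tuesday (leap)
2325: Thursday
2326: Friday
2327: Saturday
2328: Sunday (leap)
2329: Tuesday
2330: Wednesday
2331: Thursday
2332: Friday (leap)
2332 begins on a Friday and is a leap year.

2332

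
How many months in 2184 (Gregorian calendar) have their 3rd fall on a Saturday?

Check the 3rd of each month of 2184: Jan 3: Sat, Feb 3: Tue, Mar 3: Wed, Apr 3: Sat, May 3: Mon, Jun 3: Thu, Jul 3: Sat, Aug 3: Tue, Sep 3: Fri, Oct 3: Sun, Nov 3: Wed, Dec 3: Fri.
Saturday occurs in January, April, July — 3 months.

3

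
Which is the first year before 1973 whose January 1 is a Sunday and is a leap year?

Jan 1 advances by 2 weekdays after a leap year and by 1 after a common year.
1973: Jan 1 is Monday.
1972: Saturday (leap)
1971: Friday
1970: Thursday
1969: Wednesday
1968: Monday (leap)
1967: Sunday
1966: Saturday
1965: Friday
1964: Wednesday (leap)
1963: Tuesday
1962: Monday
1961: Sunday
1960: Friday (leap)
1959: Thursday
1958: Wednesday
1957: Tuesday
1956: Sunday (leap)
1956 begins on a Sunday and is a leap year.

1956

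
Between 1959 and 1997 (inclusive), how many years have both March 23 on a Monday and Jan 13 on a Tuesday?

4

Check each year's weekday for March 23 and Jan 13:
  1959: Mon/Tue ✓  1960: Wed/Wed  1961: Thu/Fri  1962: Fri/Sat  1963: Sat/Sun  1964: Mon/Mon  1965: Tue/Wed  1966: Wed/Thu  1967: Thu/Fri  1968: Sat/Sat  1969: Sun/Mon  1970: Mon/Tue ✓  1971: Tue/Wed  1972: Thu/Thu  …(11 more)…  1984: Fri/Fri  1985: Sat/Sun  1986: Sun/Mon  1987: Mon/Tue ✓  1988: Wed/Wed  1989: Thu/Fri  1990: Fri/Sat  1991: Sat/Sun  1992: Mon/Mon  1993: Tue/Wed  1994: Wed/Thu  1995: Thu/Fri  1996: Sat/Sat  1997: Sun/Mon
Both conditions hold in: 1959, 1970, 1981, 1987 — 4.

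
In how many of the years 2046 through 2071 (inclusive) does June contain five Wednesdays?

7

June has 30 days; it has five Wednesdays when Wednesday falls among the first (month-length − 28) days — i.e. when June 1 is one of Wednesday/Tuesday.
June 1 by year: 2046:Fri 2047:Sat 2048:Mon 2049:Tue✓ 2050:Wed✓ 2051:Thu 2052:Sat 2053:Sun 2054:Mon 2055:Tue✓ 2056:Thu 2057:Fri 2058:Sat 2059:Sun 2060:Tue✓ 2061:Wed✓ 2062:Thu 2063:Fri 2064:Sun 2065:Mon 2066:Tue✓ 2067:Wed✓ 2068:Fri 2069:Sat 2070:Sun 2071:Mon
Years with five Wednesdays: 2049, 2050, 2055, 2060, 2061, 2066, 2067 → 7.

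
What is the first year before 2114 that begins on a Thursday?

Jan 1 advances by 2 weekdays after a leap year and by 1 after a common year.
2114: Jan 1 is Monday.
2113: Sunday
2112: Friday (leap)
2111: Thursday
2111 begins on a Thursday

2111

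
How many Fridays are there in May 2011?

4

May 2011 has 31 days and begins on Sunday.
The first Friday is May 6.
Fridays fall on 6, 13, 20, 27 — that's 4.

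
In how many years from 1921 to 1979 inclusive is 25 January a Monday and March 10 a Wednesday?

6

Check each year's weekday for 25 January and March 10:
  1921: Tue/Thu  1922: Wed/Fri  1923: Thu/Sat  1924: Fri/Mon  1925: Sun/Tue  1926: Mon/Wed ✓  1927: Tue/Thu  1928: Wed/Sat  1929: Fri/Sun  1930: Sat/Mon  1931: Sun/Tue  1932: Mon/Thu  1933: Wed/Fri  1934: Thu/Sat  …(31 more)…  1966: Tue/Thu  1967: Wed/Fri  1968: Thu/Sun  1969: Sat/Mon  1970: Sun/Tue  1971: Mon/Wed ✓  1972: Tue/Fri  1973: Thu/Sat  1974: Fri/Sun  1975: Sat/Mon  1976: Sun/Wed  1977: Tue/Thu  1978: Wed/Fri  1979: Thu/Sat
Both conditions hold in: 1926, 1937, 1943, 1954, 1965, 1971 — 6.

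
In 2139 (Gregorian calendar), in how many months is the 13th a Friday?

Check the 13th of each month of 2139: Jan 13: Tue, Feb 13: Fri, Mar 13: Fri, Apr 13: Mon, May 13: Wed, Jun 13: Sat, Jul 13: Mon, Aug 13: Thu, Sep 13: Sun, Oct 13: Tue, Nov 13: Fri, Dec 13: Sun.
Friday occurs in February, March, November — 3 months.

3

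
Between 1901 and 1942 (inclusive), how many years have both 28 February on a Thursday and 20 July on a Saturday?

Check each year's weekday for 28 February and 20 July:
  1901: Thu/Sat ✓  1902: Fri/Sun  1903: Sat/Mon  1904: Sun/Wed  1905: Tue/Thu  1906: Wed/Fri  1907: Thu/Sat ✓  1908: Fri/Mon  1909: Sun/Tue  1910: Mon/Wed  1911: Tue/Thu  1912: Wed/Sat  1913: Fri/Sun  1914: Sat/Mon  …(14 more)…  1929: Thu/Sat ✓  1930: Fri/Sun  1931: Sat/Mon  1932: Sun/Wed  1933: Tue/Thu  1934: Wed/Fri  1935: Thu/Sat ✓  1936: Fri/Mon  1937: Sun/Tue  1938: Mon/Wed  1939: Tue/Thu  1940: Wed/Sat  1941: Fri/Sun  1942: Sat/Mon
Both conditions hold in: 1901, 1907, 1918, 1929, 1935 — 5.

5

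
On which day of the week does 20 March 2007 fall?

Tuesday

January 1, 2007 is a Monday.
March 20 is day 79 of the year, i.e. 78 days after Jan 1.
78 mod 7 = 1, so advance 1 weekday from Monday: Tuesday.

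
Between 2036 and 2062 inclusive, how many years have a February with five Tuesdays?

1

February has 28 days (29 in leap years); it has five Tuesdays when Tuesday falls among the first (month-length − 28) days — i.e. when February 1 is Tuesday in a leap year (never in a common year).
February 1 by year: 2036:Fri 2037:Sun 2038:Mon 2039:Tue 2040:Wed 2041:Fri 2042:Sat 2043:Sun 2044:Mon 2045:Wed 2046:Thu 2047:Fri 2048:Sat 2049:Mon 2050:Tue 2051:Wed 2052:Thu 2053:Sat 2054:Sun 2055:Mon 2056:Tue✓ 2057:Thu 2058:Fri 2059:Sat 2060:Sun 2061:Tue 2062:Wed
Years with five Tuesdays: 2056 → 1.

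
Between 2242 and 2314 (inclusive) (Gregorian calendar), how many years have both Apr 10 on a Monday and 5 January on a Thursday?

Check each year's weekday for Apr 10 and 5 January:
  2242: Sun/Wed  2243: Mon/Thu ✓  2244: Wed/Fri  2245: Thu/Sun  2246: Fri/Mon  2247: Sat/Tue  2248: Mon/Wed  2249: Tue/Fri  2250: Wed/Sat  2251: Thu/Sun  2252: Sat/Mon  2253: Sun/Wed  2254: Mon/Thu ✓  2255: Tue/Fri  …(45 more)…  2301: Wed/Sat  2302: Thu/Sun  2303: Fri/Mon  2304: Sun/Tue  2305: Mon/Thu ✓  2306: Tue/Fri  2307: Wed/Sat  2308: Fri/Sun  2309: Sat/Tue  2310: Sun/Wed  2311: Mon/Thu ✓  2312: Wed/Fri  2313: Thu/Sun  2314: Fri/Mon
Both conditions hold in: 2243, 2254, 2265, 2271, 2282, 2293, 2299, 2305, 2311 — 9.

9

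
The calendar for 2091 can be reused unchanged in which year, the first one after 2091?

2103

Two years share a calendar iff Jan 1 falls on the same weekday and both are leap or both are common. 2091: Jan 1 is Monday, common year.
2092: Jan 1 Tuesday, leap
2093: Jan 1 Thursday, common
2094: Jan 1 Friday, common
2095: Jan 1 Saturday, common
2096: Jan 1 Sunday, leap
2097: Jan 1 Tuesday, common
2098: Jan 1 Wednesday, common
2099: Jan 1 Thursday, common
2100: Jan 1 Friday, common
2101: Jan 1 Saturday, common
2102: Jan 1 Sunday, common
2103: Jan 1 Monday, common
2103 matches on both conditions.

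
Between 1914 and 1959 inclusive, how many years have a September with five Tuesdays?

September has 30 days; it has five Tuesdays when Tuesday falls among the first (month-length − 28) days — i.e. when September 1 is one of Tuesday/Monday.
September 1 by year: 1914:Tue✓ 1915:Wed 1916:Fri 1917:Sat 1918:Sun 1919:Mon✓ 1920:Wed 1921:Thu 1922:Fri 1923:Sat 1924:Mon✓ 1925:Tue✓ 1926:Wed 1927:Thu 1928:Sat …(16 more)… 1945:Sat 1946:Sun 1947:Mon✓ 1948:Wed 1949:Thu 1950:Fri 1951:Sat 1952:Mon✓ 1953:Tue✓ 1954:Wed 1955:Thu 1956:Sat 1957:Sun 1958:Mon✓ 1959:Tue✓
Years with five Tuesdays: 1914, 1919, 1924, 1925, 1930, 1931, 1936, 1941, 1942, 1947, 1952, 1953, 1958, 1959 → 14.

14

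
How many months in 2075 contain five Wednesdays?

A month of length L has five Wednesdays iff its first Wednesday is on day ≤ L−28 (so day 1–3 in a 31-day month, 1–2 in a 30-day month, day 1 in a leap February).
Checking each month of 2075: Jan starts Tue (31d) ✓; Feb starts Fri (28d); Mar starts Fri (31d); Apr starts Mon (30d); May starts Wed (31d) ✓; Jun starts Sat (30d); Jul starts Mon (31d) ✓; Aug starts Thu (31d); Sep starts Sun (30d); Oct starts Tue (31d) ✓; Nov starts Fri (30d); Dec starts Sun (31d).
Five-Wednesday months: January, May, July, October → 4.

4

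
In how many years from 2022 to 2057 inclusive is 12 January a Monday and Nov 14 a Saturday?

Check each year's weekday for 12 January and Nov 14:
  2022: Wed/Mon  2023: Thu/Tue  2024: Fri/Thu  2025: Sun/Fri  2026: Mon/Sat ✓  2027: Tue/Sun  2028: Wed/Tue  2029: Fri/Wed  2030: Sat/Thu  2031: Sun/Fri  2032: Mon/Sun  2033: Wed/Mon  2034: Thu/Tue  2035: Fri/Wed  …(8 more)…  2044: Tue/Mon  2045: Thu/Tue  2046: Fri/Wed  2047: Sat/Thu  2048: Sun/Sat  2049: Tue/Sun  2050: Wed/Mon  2051: Thu/Tue  2052: Fri/Thu  2053: Sun/Fri  2054: Mon/Sat ✓  2055: Tue/Sun  2056: Wed/Tue  2057: Fri/Wed
Both conditions hold in: 2026, 2037, 2043, 2054 — 4.

4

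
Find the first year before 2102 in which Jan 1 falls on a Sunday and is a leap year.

Jan 1 advances by 2 weekdays after a leap year and by 1 after a common year.
2102: Jan 1 is Sunday.
2101: Saturday
2100: Friday
2099: Thursday
2098: Wednesday
2097: Tuesday
2096: Sunday (leap)
2096 begins on a Sunday and is a leap year.

2096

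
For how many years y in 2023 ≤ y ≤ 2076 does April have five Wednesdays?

April has 30 days; it has five Wednesdays when Wednesday falls among the first (month-length − 28) days — i.e. when April 1 is one of Wednesday/Tuesday.
April 1 by year: 2023:Sat 2024:Mon 2025:Tue✓ 2026:Wed✓ 2027:Thu 2028:Sat 2029:Sun 2030:Mon 2031:Tue✓ 2032:Thu 2033:Fri 2034:Sat 2035:Sun 2036:Tue✓ 2037:Wed✓ …(24 more)… 2062:Sat 2063:Sun 2064:Tue✓ 2065:Wed✓ 2066:Thu 2067:Fri 2068:Sun 2069:Mon 2070:Tue✓ 2071:Wed✓ 2072:Fri 2073:Sat 2074:Sun 2075:Mon 2076:Wed✓
Years with five Wednesdays: 2025, 2026, 2031, 2036, 2037, 2042, 2043, 2048, 2053, 2054, 2059, 2064, 2065, 2070, 2071, 2076 → 16.

16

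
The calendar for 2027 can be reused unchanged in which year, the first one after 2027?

Two years share a calendar iff Jan 1 falls on the same weekday and both are leap or both are common. 2027: Jan 1 is Friday, common year.
2028: Jan 1 Saturday, leap
2029: Jan 1 Monday, common
2030: Jan 1 Tuesday, common
2031: Jan 1 Wednesday, common
2032: Jan 1 Thursday, leap
2033: Jan 1 Saturday, common
2034: Jan 1 Sunday, common
2035: Jan 1 Monday, common
2036: Jan 1 Tuesday, leap
2037: Jan 1 Thursday, common
2038: Jan 1 Friday, common
2038 matches on both conditions.

2038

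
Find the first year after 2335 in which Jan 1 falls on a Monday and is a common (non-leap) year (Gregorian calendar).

Jan 1 advances by 2 weekdays after a leap year and by 1 after a common year.
2335: Jan 1 is Tuesday.
2336: Wednesday (leap)
2337: Friday
2338: Saturday
2339: Sunday
2340: Monday (leap)
2341: Wednesday
2342: Thursday
2343: Friday
2344: Saturday (leap)
2345: Monday
2345 begins on a Monday and is a common year.

2345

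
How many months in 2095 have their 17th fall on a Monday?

2

Check the 17th of each month of 2095: Jan 17: Mon, Feb 17: Thu, Mar 17: Thu, Apr 17: Sun, May 17: Tue, Jun 17: Fri, Jul 17: Sun, Aug 17: Wed, Sep 17: Sat, Oct 17: Mon, Nov 17: Thu, Dec 17: Sat.
Monday occurs in January, October — 2 months.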